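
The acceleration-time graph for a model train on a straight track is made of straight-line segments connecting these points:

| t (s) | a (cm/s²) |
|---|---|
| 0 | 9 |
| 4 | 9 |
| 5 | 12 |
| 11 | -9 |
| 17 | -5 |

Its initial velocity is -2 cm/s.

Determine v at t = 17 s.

Δv equals the area under the a-t graph; then v = v₀ + Δv.
0–4 s: 9 × 4 = 36 cm/s
4–5 s: ½(9 + 12)(1) = 10.5 cm/s
5–11 s: ½(12 + -9)(6) = 9 cm/s
11–17 s: ½(-9 + -5)(6) = -42 cm/s
Δv = 13.5 cm/s, so v(17) = -2 + (13.5) = 11.5 cm/s.

11.5 cm/s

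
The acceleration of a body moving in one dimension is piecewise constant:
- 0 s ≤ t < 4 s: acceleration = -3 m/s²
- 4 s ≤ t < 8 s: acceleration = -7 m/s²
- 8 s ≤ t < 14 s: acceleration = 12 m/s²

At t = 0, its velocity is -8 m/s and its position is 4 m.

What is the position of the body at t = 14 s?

On each constant-a segment, Δv = aΔt and Δx = v₀Δt + ½aΔt²; chain segment to segment.
0–4 s: v starts -8 m/s; Δx = -8·4 + ½·-3·4² = -56 m; v ends -20 m/s.
4–8 s: v starts -20 m/s; Δx = -20·4 + ½·-7·4² = -136 m; v ends -48 m/s.
8–14 s: v starts -48 m/s; Δx = -48·6 + ½·12·6² = -72 m; v ends 24 m/s.
x(14) = 4 + Σ Δx = -260 m.

-260 m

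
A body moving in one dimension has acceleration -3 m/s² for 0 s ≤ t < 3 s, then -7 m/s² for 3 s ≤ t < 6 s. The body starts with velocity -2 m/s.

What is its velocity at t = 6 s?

Δv equals the area under the a-t graph; then v = v₀ + Δv.
0–3 s: -3 × 3 = -9 m/s
3–6 s: -7 × 3 = -21 m/s
Δv = -30 m/s, so v(6) = -2 + (-30) = -32 m/s.

-32 m/s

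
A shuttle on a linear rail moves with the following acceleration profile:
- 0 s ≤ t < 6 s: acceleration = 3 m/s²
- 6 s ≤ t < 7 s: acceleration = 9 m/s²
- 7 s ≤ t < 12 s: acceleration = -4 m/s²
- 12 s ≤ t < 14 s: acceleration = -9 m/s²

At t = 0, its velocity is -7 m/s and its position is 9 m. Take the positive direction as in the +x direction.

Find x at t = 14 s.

On each constant-a segment, Δv = aΔt and Δx = v₀Δt + ½aΔt²; chain segment to segment.
0–6 s: v starts -7 m/s; Δx = -7·6 + ½·3·6² = 12 m; v ends 11 m/s.
6–7 s: v starts 11 m/s; Δx = 11·1 + ½·9·1² = 15.5 m; v ends 20 m/s.
7–12 s: v starts 20 m/s; Δx = 20·5 + ½·-4·5² = 50 m; v ends 0 m/s.
12–14 s: v starts 0 m/s; Δx = 0·2 + ½·-9·2² = -18 m; v ends -18 m/s.
x(14) = 9 + Σ Δx = 68.5 m.

68.5 m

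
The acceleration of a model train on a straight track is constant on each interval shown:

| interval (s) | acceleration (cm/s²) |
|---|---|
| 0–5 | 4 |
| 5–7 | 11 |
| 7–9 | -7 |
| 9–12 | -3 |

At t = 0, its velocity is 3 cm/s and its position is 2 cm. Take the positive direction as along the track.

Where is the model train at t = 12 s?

On each constant-a segment, Δv = aΔt and Δx = v₀Δt + ½aΔt²; chain segment to segment.
0–5 s: v starts 3 cm/s; Δx = 3·5 + ½·4·5² = 65 cm; v ends 23 cm/s.
5–7 s: v starts 23 cm/s; Δx = 23·2 + ½·11·2² = 68 cm; v ends 45 cm/s.
7–9 s: v starts 45 cm/s; Δx = 45·2 + ½·-7·2² = 76 cm; v ends 31 cm/s.
9–12 s: v starts 31 cm/s; Δx = 31·3 + ½·-3·3² = 79.5 cm; v ends 22 cm/s.
x(12) = 2 + Σ Δx = 290.5 cm.

290.5 cm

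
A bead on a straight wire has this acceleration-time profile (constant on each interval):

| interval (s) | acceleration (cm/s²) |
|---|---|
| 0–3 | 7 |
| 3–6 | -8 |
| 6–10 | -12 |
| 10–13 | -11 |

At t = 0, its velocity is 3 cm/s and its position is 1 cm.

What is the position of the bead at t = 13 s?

-212 cm

On each constant-a segment, Δv = aΔt and Δx = v₀Δt + ½aΔt²; chain segment to segment.
0–3 s: v starts 3 cm/s; Δx = 3·3 + ½·7·3² = 40.5 cm; v ends 24 cm/s.
3–6 s: v starts 24 cm/s; Δx = 24·3 + ½·-8·3² = 36 cm; v ends 0 cm/s.
6–10 s: v starts 0 cm/s; Δx = 0·4 + ½·-12·4² = -96 cm; v ends -48 cm/s.
10–13 s: v starts -48 cm/s; Δx = -48·3 + ½·-11·3² = -193.5 cm; v ends -81 cm/s.
x(13) = 1 + Σ Δx = -212 cm.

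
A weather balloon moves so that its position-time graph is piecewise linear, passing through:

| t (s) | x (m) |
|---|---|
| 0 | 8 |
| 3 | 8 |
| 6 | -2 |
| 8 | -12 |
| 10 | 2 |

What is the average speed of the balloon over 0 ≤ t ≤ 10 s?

Average speed = (total path length)/(elapsed time); on a piecewise-linear x-t graph the path length is Σ|Δx|.
0–3 s: |Δx| = |8 − 8| = 0 m
3–6 s: |Δx| = |-2 − 8| = 10 m
6–8 s: |Δx| = |-12 − -2| = 10 m
8–10 s: |Δx| = |2 − -12| = 14 m
Total path = 34 m; average speed = 34/10 = 3.4 m/s.

3.4 m/s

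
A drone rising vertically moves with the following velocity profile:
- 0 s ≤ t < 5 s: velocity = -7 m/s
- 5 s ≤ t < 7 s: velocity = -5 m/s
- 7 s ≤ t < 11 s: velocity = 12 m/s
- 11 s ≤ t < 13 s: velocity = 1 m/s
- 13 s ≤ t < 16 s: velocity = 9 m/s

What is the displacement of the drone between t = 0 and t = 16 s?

Net displacement equals the area under the velocity-time graph (areas below the axis count negative).
0–5 s: -7 × 5 = -35 m
5–7 s: -5 × 2 = -10 m
7–11 s: 12 × 4 = 48 m
11–13 s: 1 × 2 = 2 m
13–16 s: 9 × 3 = 27 m
Net displacement = 32 m

32 m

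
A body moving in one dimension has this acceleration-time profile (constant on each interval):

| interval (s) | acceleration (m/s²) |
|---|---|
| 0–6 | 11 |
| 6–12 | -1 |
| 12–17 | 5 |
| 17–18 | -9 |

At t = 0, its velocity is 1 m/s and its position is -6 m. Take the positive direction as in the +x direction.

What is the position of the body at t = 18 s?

On each constant-a segment, Δv = aΔt and Δx = v₀Δt + ½aΔt²; chain segment to segment.
0–6 s: v starts 1 m/s; Δx = 1·6 + ½·11·6² = 204 m; v ends 67 m/s.
6–12 s: v starts 67 m/s; Δx = 67·6 + ½·-1·6² = 384 m; v ends 61 m/s.
12–17 s: v starts 61 m/s; Δx = 61·5 + ½·5·5² = 367.5 m; v ends 86 m/s.
17–18 s: v starts 86 m/s; Δx = 86·1 + ½·-9·1² = 81.5 m; v ends 77 m/s.
x(18) = -6 + Σ Δx = 1031 m.

1031 m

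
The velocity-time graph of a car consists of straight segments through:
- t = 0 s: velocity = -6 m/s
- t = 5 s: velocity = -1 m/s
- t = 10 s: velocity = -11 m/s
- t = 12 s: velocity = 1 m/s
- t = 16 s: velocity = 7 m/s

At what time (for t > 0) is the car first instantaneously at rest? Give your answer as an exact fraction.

v changes sign on 10–12 s (from -11 to 1); the graph is linear there, so v = 0 at t = 10 + (11)·(12 − 10)/(1 − -11) = 71/6 s.

t = 71/6 s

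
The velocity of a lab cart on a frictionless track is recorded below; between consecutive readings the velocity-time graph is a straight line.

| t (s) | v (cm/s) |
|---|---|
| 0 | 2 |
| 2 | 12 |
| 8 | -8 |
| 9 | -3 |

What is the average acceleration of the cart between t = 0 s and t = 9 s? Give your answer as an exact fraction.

Average acceleration = Δv/Δt = (-3 − 2)/(9 − 0) = -5/9 cm/s².

-5/9 cm/s²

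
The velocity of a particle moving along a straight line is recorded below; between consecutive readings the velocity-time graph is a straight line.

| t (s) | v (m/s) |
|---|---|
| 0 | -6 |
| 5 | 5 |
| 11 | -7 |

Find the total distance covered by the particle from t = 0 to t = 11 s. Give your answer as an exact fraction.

Total distance travelled is ∫|v| dt — sum the magnitudes of each area piece.
0–5 s: v = 0 at t = 30/11 s; triangle areas 90/11 + 125/22 = 305/22 m
5–11 s: v = 0 at t = 7.5 s; triangle areas 6.25 + 12.25 = 18.5 m
Total distance = 356/11 m

356/11 m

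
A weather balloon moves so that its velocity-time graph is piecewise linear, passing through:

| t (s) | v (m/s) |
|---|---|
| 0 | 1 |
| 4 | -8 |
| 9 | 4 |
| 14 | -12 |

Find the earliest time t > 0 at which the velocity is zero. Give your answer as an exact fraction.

v changes sign on 0–4 s (from 1 to -8); the graph is linear there, so v = 0 at t = 0 + (-1)·(4 − 0)/(-8 − 1) = 4/9 s.

t = 4/9 s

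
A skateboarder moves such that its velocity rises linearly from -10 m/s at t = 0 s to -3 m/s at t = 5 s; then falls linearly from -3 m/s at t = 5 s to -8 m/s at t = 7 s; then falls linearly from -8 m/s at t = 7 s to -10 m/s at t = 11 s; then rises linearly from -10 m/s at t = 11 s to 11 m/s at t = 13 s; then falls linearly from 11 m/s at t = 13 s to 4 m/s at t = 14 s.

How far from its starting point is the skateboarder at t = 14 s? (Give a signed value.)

-71 m

Displacement is the signed area under the v-t curve.
0–5 s: ½(-10 + -3)(5) = -32.5 m
5–7 s: ½(-3 + -8)(2) = -11 m
7–11 s: ½(-8 + -10)(4) = -36 m
11–13 s: ½(-10 + 11)(2) = 1 m
13–14 s: ½(11 + 4)(1) = 7.5 m
Net displacement = -71 m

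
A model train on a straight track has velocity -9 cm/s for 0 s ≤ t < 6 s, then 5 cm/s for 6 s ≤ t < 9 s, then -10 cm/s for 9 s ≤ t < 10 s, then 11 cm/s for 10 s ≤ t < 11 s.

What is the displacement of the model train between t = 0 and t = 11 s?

Displacement is the signed area under the v-t curve.
0–6 s: -9 × 6 = -54 cm
6–9 s: 5 × 3 = 15 cm
9–10 s: -10 × 1 = -10 cm
10–11 s: 11 × 1 = 11 cm
Net displacement = -38 cm

-38 cm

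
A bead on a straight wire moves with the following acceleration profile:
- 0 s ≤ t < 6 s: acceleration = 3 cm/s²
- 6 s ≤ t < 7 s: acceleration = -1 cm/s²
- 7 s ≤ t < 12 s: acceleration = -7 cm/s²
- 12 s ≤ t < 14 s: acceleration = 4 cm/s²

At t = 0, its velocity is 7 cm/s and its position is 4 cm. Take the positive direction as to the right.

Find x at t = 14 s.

On each constant-a segment, Δv = aΔt and Δx = v₀Δt + ½aΔt²; chain segment to segment.
0–6 s: v starts 7 cm/s; Δx = 7·6 + ½·3·6² = 96 cm; v ends 25 cm/s.
6–7 s: v starts 25 cm/s; Δx = 25·1 + ½·-1·1² = 24.5 cm; v ends 24 cm/s.
7–12 s: v starts 24 cm/s; Δx = 24·5 + ½·-7·5² = 32.5 cm; v ends -11 cm/s.
12–14 s: v starts -11 cm/s; Δx = -11·2 + ½·4·2² = -14 cm; v ends -3 cm/s.
x(14) = 4 + Σ Δx = 143 cm.

143 cm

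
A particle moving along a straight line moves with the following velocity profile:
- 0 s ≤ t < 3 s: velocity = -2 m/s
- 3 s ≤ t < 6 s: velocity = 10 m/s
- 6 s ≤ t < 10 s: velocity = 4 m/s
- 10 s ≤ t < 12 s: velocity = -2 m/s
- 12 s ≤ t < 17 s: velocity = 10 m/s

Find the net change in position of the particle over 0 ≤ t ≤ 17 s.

Net displacement equals the area under the velocity-time graph (areas below the axis count negative).
0–3 s: -2 × 3 = -6 m
3–6 s: 10 × 3 = 30 m
6–10 s: 4 × 4 = 16 m
10–12 s: -2 × 2 = -4 m
12–17 s: 10 × 5 = 50 m
Net displacement = 86 m

86 m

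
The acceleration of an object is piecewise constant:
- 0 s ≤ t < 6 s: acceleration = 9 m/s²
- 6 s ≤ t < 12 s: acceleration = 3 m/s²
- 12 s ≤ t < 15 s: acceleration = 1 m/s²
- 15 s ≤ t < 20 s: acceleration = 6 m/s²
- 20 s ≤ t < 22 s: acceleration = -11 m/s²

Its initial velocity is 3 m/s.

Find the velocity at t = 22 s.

Δv equals the area under the a-t graph; then v = v₀ + Δv.
0–6 s: 9 × 6 = 54 m/s
6–12 s: 3 × 6 = 18 m/s
12–15 s: 1 × 3 = 3 m/s
15–20 s: 6 × 5 = 30 m/s
20–22 s: -11 × 2 = -22 m/s
Δv = 83 m/s, so v(22) = 3 + (83) = 86 m/s.

86 m/s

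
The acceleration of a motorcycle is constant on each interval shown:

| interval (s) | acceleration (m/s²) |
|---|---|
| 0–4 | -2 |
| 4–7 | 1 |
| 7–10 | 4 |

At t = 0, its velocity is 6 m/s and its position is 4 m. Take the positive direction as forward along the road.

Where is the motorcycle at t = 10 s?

On each constant-a segment, Δv = aΔt and Δx = v₀Δt + ½aΔt²; chain segment to segment.
0–4 s: v starts 6 m/s; Δx = 6·4 + ½·-2·4² = 8 m; v ends -2 m/s.
4–7 s: v starts -2 m/s; Δx = -2·3 + ½·1·3² = -1.5 m; v ends 1 m/s.
7–10 s: v starts 1 m/s; Δx = 1·3 + ½·4·3² = 21 m; v ends 13 m/s.
x(10) = 4 + Σ Δx = 31.5 m.

31.5 m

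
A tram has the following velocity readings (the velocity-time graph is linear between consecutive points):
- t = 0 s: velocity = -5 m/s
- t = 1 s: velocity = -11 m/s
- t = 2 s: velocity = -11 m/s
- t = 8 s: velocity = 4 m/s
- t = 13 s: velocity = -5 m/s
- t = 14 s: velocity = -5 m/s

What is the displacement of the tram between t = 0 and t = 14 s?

Net displacement equals the area under the velocity-time graph (areas below the axis count negative).
0–1 s: ½(-5 + -11)(1) = -8 m
1–2 s: -11 × 1 = -11 m
2–8 s: ½(-11 + 4)(6) = -21 m
8–13 s: ½(4 + -5)(5) = -2.5 m
13–14 s: -5 × 1 = -5 m
Net displacement = -47.5 m

-47.5 m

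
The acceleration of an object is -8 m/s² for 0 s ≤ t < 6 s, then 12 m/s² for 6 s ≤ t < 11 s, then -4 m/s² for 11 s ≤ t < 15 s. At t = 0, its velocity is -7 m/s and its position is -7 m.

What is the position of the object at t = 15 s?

On each constant-a segment, Δv = aΔt and Δx = v₀Δt + ½aΔt²; chain segment to segment.
0–6 s: v starts -7 m/s; Δx = -7·6 + ½·-8·6² = -186 m; v ends -55 m/s.
6–11 s: v starts -55 m/s; Δx = -55·5 + ½·12·5² = -125 m; v ends 5 m/s.
11–15 s: v starts 5 m/s; Δx = 5·4 + ½·-4·4² = -12 m; v ends -11 m/s.
x(15) = -7 + Σ Δx = -330 m.

-330 m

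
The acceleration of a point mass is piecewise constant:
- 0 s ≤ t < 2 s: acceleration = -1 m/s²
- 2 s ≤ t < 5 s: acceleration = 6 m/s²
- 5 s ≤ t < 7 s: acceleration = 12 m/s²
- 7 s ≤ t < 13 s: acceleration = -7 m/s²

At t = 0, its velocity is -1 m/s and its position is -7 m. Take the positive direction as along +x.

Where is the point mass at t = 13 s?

On each constant-a segment, Δv = aΔt and Δx = v₀Δt + ½aΔt²; chain segment to segment.
0–2 s: v starts -1 m/s; Δx = -1·2 + ½·-1·2² = -4 m; v ends -3 m/s.
2–5 s: v starts -3 m/s; Δx = -3·3 + ½·6·3² = 18 m; v ends 15 m/s.
5–7 s: v starts 15 m/s; Δx = 15·2 + ½·12·2² = 54 m; v ends 39 m/s.
7–13 s: v starts 39 m/s; Δx = 39·6 + ½·-7·6² = 108 m; v ends -3 m/s.
x(13) = -7 + Σ Δx = 169 m.

169 m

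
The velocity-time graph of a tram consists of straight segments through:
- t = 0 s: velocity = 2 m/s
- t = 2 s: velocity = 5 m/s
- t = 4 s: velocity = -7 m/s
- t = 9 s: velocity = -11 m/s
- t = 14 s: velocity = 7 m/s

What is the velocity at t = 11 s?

-3.8 m/s

On 9–14 s the graph is linear from -11 to 7 m/s: v(11) = -11 + (7 − -11)·(11 − 9)/(14 − 9) = -3.8 m/s.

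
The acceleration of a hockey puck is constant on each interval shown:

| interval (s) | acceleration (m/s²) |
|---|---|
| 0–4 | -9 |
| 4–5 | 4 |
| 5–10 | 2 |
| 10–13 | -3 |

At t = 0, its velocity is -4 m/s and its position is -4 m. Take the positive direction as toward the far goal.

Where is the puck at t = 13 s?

On each constant-a segment, Δv = aΔt and Δx = v₀Δt + ½aΔt²; chain segment to segment.
0–4 s: v starts -4 m/s; Δx = -4·4 + ½·-9·4² = -88 m; v ends -40 m/s.
4–5 s: v starts -40 m/s; Δx = -40·1 + ½·4·1² = -38 m; v ends -36 m/s.
5–10 s: v starts -36 m/s; Δx = -36·5 + ½·2·5² = -155 m; v ends -26 m/s.
10–13 s: v starts -26 m/s; Δx = -26·3 + ½·-3·3² = -91.5 m; v ends -35 m/s.
x(13) = -4 + Σ Δx = -376.5 m.

-376.5 m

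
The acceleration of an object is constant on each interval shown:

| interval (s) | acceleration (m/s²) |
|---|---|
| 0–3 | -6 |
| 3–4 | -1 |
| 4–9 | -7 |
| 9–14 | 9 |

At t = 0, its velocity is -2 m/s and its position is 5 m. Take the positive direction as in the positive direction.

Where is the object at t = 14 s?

-408.5 m

On each constant-a segment, Δv = aΔt and Δx = v₀Δt + ½aΔt²; chain segment to segment.
0–3 s: v starts -2 m/s; Δx = -2·3 + ½·-6·3² = -33 m; v ends -20 m/s.
3–4 s: v starts -20 m/s; Δx = -20·1 + ½·-1·1² = -20.5 m; v ends -21 m/s.
4–9 s: v starts -21 m/s; Δx = -21·5 + ½·-7·5² = -192.5 m; v ends -56 m/s.
9–14 s: v starts -56 m/s; Δx = -56·5 + ½·9·5² = -167.5 m; v ends -11 m/s.
x(14) = 5 + Σ Δx = -408.5 m.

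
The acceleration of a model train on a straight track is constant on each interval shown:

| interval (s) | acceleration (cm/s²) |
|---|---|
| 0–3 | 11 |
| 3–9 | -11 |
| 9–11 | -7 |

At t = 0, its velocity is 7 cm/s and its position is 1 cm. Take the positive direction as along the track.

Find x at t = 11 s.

On each constant-a segment, Δv = aΔt and Δx = v₀Δt + ½aΔt²; chain segment to segment.
0–3 s: v starts 7 cm/s; Δx = 7·3 + ½·11·3² = 70.5 cm; v ends 40 cm/s.
3–9 s: v starts 40 cm/s; Δx = 40·6 + ½·-11·6² = 42 cm; v ends -26 cm/s.
9–11 s: v starts -26 cm/s; Δx = -26·2 + ½·-7·2² = -66 cm; v ends -40 cm/s.
x(11) = 1 + Σ Δx = 47.5 cm.

47.5 cm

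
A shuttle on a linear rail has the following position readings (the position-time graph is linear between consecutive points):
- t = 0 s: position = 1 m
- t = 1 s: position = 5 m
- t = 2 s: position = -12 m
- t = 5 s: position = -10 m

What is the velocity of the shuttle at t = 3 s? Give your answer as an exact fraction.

2/3 m/s

Velocity is the slope of the x-t graph on 2–5 s: (-10 − -12)/(5 − 2) = 2/3 m/s.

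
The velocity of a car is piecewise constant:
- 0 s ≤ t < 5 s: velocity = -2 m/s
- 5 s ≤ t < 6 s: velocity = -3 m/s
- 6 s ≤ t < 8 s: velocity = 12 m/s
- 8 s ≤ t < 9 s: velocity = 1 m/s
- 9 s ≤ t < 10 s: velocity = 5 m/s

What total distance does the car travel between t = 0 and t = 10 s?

43 m

Total distance travelled is ∫|v| dt — sum the magnitudes of each area piece.
0–5 s: |-2| × 5 = 10 m
5–6 s: |-3| × 1 = 3 m
6–8 s: |12| × 2 = 24 m
8–9 s: |1| × 1 = 1 m
9–10 s: |5| × 1 = 5 m
Total distance = 43 m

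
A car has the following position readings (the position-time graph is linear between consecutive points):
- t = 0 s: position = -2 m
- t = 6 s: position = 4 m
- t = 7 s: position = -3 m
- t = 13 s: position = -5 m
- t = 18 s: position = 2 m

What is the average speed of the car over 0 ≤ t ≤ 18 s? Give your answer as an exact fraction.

Average speed = (total path length)/(elapsed time); on a piecewise-linear x-t graph the path length is Σ|Δx|.
0–6 s: |Δx| = |4 − -2| = 6 m
6–7 s: |Δx| = |-3 − 4| = 7 m
7–13 s: |Δx| = |-5 − -3| = 2 m
13–18 s: |Δx| = |2 − -5| = 7 m
Total path = 22 m; average speed = 22/18 = 11/9 m/s.

11/9 m/s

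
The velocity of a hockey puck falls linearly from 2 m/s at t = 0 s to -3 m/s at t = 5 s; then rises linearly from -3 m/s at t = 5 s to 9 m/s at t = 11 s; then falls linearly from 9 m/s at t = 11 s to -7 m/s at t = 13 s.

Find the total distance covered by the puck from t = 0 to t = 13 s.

Distance (not displacement) is the total path length: add the absolute areas under v-t.
0–5 s: v = 0 at t = 2 s; triangle areas 2 + 4.5 = 6.5 m
5–11 s: v = 0 at t = 6.5 s; triangle areas 2.25 + 20.25 = 22.5 m
11–13 s: v = 0 at t = 12.125 s; triangle areas 5.0625 + 3.0625 = 8.125 m
Total distance = 37.125 m

37.125 m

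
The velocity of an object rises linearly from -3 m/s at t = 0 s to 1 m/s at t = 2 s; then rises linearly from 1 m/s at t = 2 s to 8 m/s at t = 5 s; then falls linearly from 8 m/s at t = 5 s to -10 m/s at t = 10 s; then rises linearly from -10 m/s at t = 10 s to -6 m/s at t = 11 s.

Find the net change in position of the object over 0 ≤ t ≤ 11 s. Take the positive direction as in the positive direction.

Net displacement equals the area under the velocity-time graph (areas below the axis count negative).
0–2 s: ½(-3 + 1)(2) = -2 m
2–5 s: ½(1 + 8)(3) = 13.5 m
5–10 s: ½(8 + -10)(5) = -5 m
10–11 s: ½(-10 + -6)(1) = -8 m
Net displacement = -1.5 m

-1.5 m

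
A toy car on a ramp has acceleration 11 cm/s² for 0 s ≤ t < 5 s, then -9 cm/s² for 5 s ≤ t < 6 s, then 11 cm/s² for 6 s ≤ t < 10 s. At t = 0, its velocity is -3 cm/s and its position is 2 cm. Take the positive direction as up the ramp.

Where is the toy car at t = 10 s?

432 cm

On each constant-a segment, Δv = aΔt and Δx = v₀Δt + ½aΔt²; chain segment to segment.
0–5 s: v starts -3 cm/s; Δx = -3·5 + ½·11·5² = 122.5 cm; v ends 52 cm/s.
5–6 s: v starts 52 cm/s; Δx = 52·1 + ½·-9·1² = 47.5 cm; v ends 43 cm/s.
6–10 s: v starts 43 cm/s; Δx = 43·4 + ½·11·4² = 260 cm; v ends 87 cm/s.
x(10) = 2 + Σ Δx = 432 cm.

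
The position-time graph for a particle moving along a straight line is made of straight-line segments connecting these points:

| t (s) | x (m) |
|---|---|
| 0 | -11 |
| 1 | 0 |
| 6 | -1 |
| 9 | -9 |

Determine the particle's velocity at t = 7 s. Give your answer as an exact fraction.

-8/3 m/s

Velocity is the slope of the x-t graph on 6–9 s: (-9 − -1)/(9 − 6) = -8/3 m/s.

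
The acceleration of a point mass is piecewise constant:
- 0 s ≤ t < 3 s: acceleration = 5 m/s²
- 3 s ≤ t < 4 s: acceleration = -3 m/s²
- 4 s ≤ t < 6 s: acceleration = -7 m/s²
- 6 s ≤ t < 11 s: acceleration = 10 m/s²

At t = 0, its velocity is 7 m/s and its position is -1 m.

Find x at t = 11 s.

237 m

On each constant-a segment, Δv = aΔt and Δx = v₀Δt + ½aΔt²; chain segment to segment.
0–3 s: v starts 7 m/s; Δx = 7·3 + ½·5·3² = 43.5 m; v ends 22 m/s.
3–4 s: v starts 22 m/s; Δx = 22·1 + ½·-3·1² = 20.5 m; v ends 19 m/s.
4–6 s: v starts 19 m/s; Δx = 19·2 + ½·-7·2² = 24 m; v ends 5 m/s.
6–11 s: v starts 5 m/s; Δx = 5·5 + ½·10·5² = 150 m; v ends 55 m/s.
x(11) = -1 + Σ Δx = 237 m.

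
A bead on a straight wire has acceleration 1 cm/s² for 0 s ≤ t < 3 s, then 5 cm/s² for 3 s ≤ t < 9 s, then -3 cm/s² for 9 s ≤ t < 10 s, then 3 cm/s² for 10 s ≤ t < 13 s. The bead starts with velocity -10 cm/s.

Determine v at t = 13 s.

Δv equals the area under the a-t graph; then v = v₀ + Δv.
0–3 s: 1 × 3 = 3 cm/s
3–9 s: 5 × 6 = 30 cm/s
9–10 s: -3 × 1 = -3 cm/s
10–13 s: 3 × 3 = 9 cm/s
Δv = 39 cm/s, so v(13) = -10 + (39) = 29 cm/s.

29 cm/s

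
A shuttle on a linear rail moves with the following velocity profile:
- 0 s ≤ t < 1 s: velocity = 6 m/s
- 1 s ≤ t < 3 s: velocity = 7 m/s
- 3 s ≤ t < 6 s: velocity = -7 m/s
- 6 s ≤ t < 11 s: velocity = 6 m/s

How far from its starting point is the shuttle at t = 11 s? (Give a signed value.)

Net displacement equals the area under the velocity-time graph (areas below the axis count negative).
0–1 s: 6 × 1 = 6 m
1–3 s: 7 × 2 = 14 m
3–6 s: -7 × 3 = -21 m
6–11 s: 6 × 5 = 30 m
Net displacement = 29 m

29 m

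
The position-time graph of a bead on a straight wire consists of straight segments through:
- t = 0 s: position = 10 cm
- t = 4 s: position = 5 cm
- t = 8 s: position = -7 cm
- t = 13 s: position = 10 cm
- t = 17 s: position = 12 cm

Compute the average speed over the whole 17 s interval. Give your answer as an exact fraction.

36/17 cm/s

Average speed = (total path length)/(elapsed time); on a piecewise-linear x-t graph the path length is Σ|Δx|.
0–4 s: |Δx| = |5 − 10| = 5 cm
4–8 s: |Δx| = |-7 − 5| = 12 cm
8–13 s: |Δx| = |10 − -7| = 17 cm
13–17 s: |Δx| = |12 − 10| = 2 cm
Total path = 36 cm; average speed = 36/17 = 36/17 cm/s.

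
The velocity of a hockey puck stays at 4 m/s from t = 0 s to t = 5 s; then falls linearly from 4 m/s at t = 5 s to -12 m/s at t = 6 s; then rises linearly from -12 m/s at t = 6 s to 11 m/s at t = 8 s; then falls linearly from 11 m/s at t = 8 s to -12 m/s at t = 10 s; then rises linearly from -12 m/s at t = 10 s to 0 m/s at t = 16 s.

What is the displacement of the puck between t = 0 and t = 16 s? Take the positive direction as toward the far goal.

-22 m

Displacement is the signed area under the v-t curve.
0–5 s: 4 × 5 = 20 m
5–6 s: ½(4 + -12)(1) = -4 m
6–8 s: ½(-12 + 11)(2) = -1 m
8–10 s: ½(11 + -12)(2) = -1 m
10–16 s: ½(-12 + 0)(6) = -36 m
Net displacement = -22 m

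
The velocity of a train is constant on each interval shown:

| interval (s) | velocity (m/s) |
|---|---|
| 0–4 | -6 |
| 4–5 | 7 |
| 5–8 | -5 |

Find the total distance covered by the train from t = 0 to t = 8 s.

46 m

Distance (not displacement) is the total path length: add the absolute areas under v-t.
0–4 s: |-6| × 4 = 24 m
4–5 s: |7| × 1 = 7 m
5–8 s: |-5| × 3 = 15 m
Total distance = 46 m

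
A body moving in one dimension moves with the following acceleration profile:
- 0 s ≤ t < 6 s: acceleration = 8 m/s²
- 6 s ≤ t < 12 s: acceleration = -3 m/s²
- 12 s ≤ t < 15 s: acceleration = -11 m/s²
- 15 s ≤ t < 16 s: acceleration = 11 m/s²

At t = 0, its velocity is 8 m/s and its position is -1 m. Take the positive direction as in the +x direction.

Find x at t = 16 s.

On each constant-a segment, Δv = aΔt and Δx = v₀Δt + ½aΔt²; chain segment to segment.
0–6 s: v starts 8 m/s; Δx = 8·6 + ½·8·6² = 192 m; v ends 56 m/s.
6–12 s: v starts 56 m/s; Δx = 56·6 + ½·-3·6² = 282 m; v ends 38 m/s.
12–15 s: v starts 38 m/s; Δx = 38·3 + ½·-11·3² = 64.5 m; v ends 5 m/s.
15–16 s: v starts 5 m/s; Δx = 5·1 + ½·11·1² = 10.5 m; v ends 16 m/s.
x(16) = -1 + Σ Δx = 548 m.

548 m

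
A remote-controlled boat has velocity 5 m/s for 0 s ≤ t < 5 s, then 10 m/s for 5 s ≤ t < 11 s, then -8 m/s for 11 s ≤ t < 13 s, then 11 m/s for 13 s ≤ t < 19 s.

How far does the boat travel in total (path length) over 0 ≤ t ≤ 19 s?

167 m

Distance (not displacement) is the total path length: add the absolute areas under v-t.
0–5 s: |5| × 5 = 25 m
5–11 s: |10| × 6 = 60 m
11–13 s: |-8| × 2 = 16 m
13–19 s: |11| × 6 = 66 m
Total distance = 167 m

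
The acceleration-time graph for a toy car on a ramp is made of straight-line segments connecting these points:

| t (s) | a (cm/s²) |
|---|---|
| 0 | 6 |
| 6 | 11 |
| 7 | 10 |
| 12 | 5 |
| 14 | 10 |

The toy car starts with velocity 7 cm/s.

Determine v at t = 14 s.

121 cm/s

Δv equals the area under the a-t graph; then v = v₀ + Δv.
0–6 s: ½(6 + 11)(6) = 51 cm/s
6–7 s: ½(11 + 10)(1) = 10.5 cm/s
7–12 s: ½(10 + 5)(5) = 37.5 cm/s
12–14 s: ½(5 + 10)(2) = 15 cm/s
Δv = 114 cm/s, so v(14) = 7 + (114) = 121 cm/s.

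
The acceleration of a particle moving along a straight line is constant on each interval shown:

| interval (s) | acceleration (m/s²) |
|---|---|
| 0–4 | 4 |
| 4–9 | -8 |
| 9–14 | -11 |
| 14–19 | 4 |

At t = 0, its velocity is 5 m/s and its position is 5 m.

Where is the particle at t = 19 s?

-490.5 m

On each constant-a segment, Δv = aΔt and Δx = v₀Δt + ½aΔt²; chain segment to segment.
0–4 s: v starts 5 m/s; Δx = 5·4 + ½·4·4² = 52 m; v ends 21 m/s.
4–9 s: v starts 21 m/s; Δx = 21·5 + ½·-8·5² = 5 m; v ends -19 m/s.
9–14 s: v starts -19 m/s; Δx = -19·5 + ½·-11·5² = -232.5 m; v ends -74 m/s.
14–19 s: v starts -74 m/s; Δx = -74·5 + ½·4·5² = -320 m; v ends -54 m/s.
x(19) = 5 + Σ Δx = -490.5 m.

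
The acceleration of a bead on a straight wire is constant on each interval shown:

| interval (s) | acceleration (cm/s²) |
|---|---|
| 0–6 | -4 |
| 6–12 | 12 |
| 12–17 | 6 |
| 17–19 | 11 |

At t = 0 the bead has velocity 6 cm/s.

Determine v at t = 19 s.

106 cm/s

Δv equals the area under the a-t graph; then v = v₀ + Δv.
0–6 s: -4 × 6 = -24 cm/s
6–12 s: 12 × 6 = 72 cm/s
12–17 s: 6 × 5 = 30 cm/s
17–19 s: 11 × 2 = 22 cm/s
Δv = 100 cm/s, so v(19) = 6 + (100) = 106 cm/s.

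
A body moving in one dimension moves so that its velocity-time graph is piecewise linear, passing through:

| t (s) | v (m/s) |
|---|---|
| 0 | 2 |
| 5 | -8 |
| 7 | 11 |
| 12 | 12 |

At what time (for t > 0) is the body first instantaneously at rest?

t = 1 s

v changes sign on 0–5 s (from 2 to -8); the graph is linear there, so v = 0 at t = 0 + (-2)·(5 − 0)/(-8 − 2) = 1 s.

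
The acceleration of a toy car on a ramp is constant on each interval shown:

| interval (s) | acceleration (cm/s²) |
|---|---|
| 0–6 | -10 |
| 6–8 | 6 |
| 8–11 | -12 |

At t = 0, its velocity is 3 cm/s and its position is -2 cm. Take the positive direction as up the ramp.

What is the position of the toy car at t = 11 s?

-455 cm

On each constant-a segment, Δv = aΔt and Δx = v₀Δt + ½aΔt²; chain segment to segment.
0–6 s: v starts 3 cm/s; Δx = 3·6 + ½·-10·6² = -162 cm; v ends -57 cm/s.
6–8 s: v starts -57 cm/s; Δx = -57·2 + ½·6·2² = -102 cm; v ends -45 cm/s.
8–11 s: v starts -45 cm/s; Δx = -45·3 + ½·-12·3² = -189 cm; v ends -81 cm/s.
x(11) = -2 + Σ Δx = -455 cm.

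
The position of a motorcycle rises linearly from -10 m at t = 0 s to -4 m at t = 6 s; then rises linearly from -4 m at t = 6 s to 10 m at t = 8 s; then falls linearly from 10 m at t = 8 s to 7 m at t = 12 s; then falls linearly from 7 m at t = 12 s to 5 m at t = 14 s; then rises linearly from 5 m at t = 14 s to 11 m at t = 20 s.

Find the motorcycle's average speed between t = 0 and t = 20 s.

1.55 m/s

Average speed = (total path length)/(elapsed time); on a piecewise-linear x-t graph the path length is Σ|Δx|.
0–6 s: |Δx| = |-4 − -10| = 6 m
6–8 s: |Δx| = |10 − -4| = 14 m
8–12 s: |Δx| = |7 − 10| = 3 m
12–14 s: |Δx| = |5 − 7| = 2 m
14–20 s: |Δx| = |11 − 5| = 6 m
Total path = 31 m; average speed = 31/20 = 1.55 m/s.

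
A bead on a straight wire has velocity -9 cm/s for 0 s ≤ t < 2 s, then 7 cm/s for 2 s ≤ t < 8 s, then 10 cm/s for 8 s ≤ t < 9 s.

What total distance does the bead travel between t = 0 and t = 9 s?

70 cm

Total distance travelled is ∫|v| dt — sum the magnitudes of each area piece.
0–2 s: |-9| × 2 = 18 cm
2–8 s: |7| × 6 = 42 cm
8–9 s: |10| × 1 = 10 cm
Total distance = 70 cm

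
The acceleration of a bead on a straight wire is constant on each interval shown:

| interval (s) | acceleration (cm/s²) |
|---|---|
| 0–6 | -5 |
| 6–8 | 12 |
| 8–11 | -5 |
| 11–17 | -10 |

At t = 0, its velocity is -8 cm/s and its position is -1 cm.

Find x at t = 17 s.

-609.5 cm

On each constant-a segment, Δv = aΔt and Δx = v₀Δt + ½aΔt²; chain segment to segment.
0–6 s: v starts -8 cm/s; Δx = -8·6 + ½·-5·6² = -138 cm; v ends -38 cm/s.
6–8 s: v starts -38 cm/s; Δx = -38·2 + ½·12·2² = -52 cm; v ends -14 cm/s.
8–11 s: v starts -14 cm/s; Δx = -14·3 + ½·-5·3² = -64.5 cm; v ends -29 cm/s.
11–17 s: v starts -29 cm/s; Δx = -29·6 + ½·-10·6² = -354 cm; v ends -89 cm/s.
x(17) = -1 + Σ Δx = -609.5 cm.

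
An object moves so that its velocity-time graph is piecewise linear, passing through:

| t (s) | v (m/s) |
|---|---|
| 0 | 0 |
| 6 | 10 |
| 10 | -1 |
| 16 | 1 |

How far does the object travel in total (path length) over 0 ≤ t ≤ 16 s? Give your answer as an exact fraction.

Total distance travelled is ∫|v| dt — sum the magnitudes of each area piece.
0–6 s: |½(0 + 10)(6)| = 30 m
6–10 s: v = 0 at t = 106/11 s; triangle areas 200/11 + 2/11 = 202/11 m
10–16 s: v = 0 at t = 13 s; triangle areas 1.5 + 1.5 = 3 m
Total distance = 565/11 m

565/11 m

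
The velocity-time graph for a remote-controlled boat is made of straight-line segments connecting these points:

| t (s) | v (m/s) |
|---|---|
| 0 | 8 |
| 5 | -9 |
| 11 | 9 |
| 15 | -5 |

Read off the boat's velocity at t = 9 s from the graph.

3 m/s

On 5–11 s the graph is linear from -9 to 9 m/s: v(9) = -9 + (9 − -9)·(9 − 5)/(11 − 5) = 3 m/s.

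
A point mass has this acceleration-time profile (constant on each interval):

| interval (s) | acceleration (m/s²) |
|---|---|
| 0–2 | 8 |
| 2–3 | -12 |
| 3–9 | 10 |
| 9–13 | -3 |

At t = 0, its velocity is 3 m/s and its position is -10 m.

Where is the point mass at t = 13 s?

On each constant-a segment, Δv = aΔt and Δx = v₀Δt + ½aΔt²; chain segment to segment.
0–2 s: v starts 3 m/s; Δx = 3·2 + ½·8·2² = 22 m; v ends 19 m/s.
2–3 s: v starts 19 m/s; Δx = 19·1 + ½·-12·1² = 13 m; v ends 7 m/s.
3–9 s: v starts 7 m/s; Δx = 7·6 + ½·10·6² = 222 m; v ends 67 m/s.
9–13 s: v starts 67 m/s; Δx = 67·4 + ½·-3·4² = 244 m; v ends 55 m/s.
x(13) = -10 + Σ Δx = 491 m.

491 m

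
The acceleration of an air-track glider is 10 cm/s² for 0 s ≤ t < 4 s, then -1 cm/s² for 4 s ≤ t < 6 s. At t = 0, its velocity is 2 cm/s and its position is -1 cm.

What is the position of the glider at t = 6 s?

On each constant-a segment, Δv = aΔt and Δx = v₀Δt + ½aΔt²; chain segment to segment.
0–4 s: v starts 2 cm/s; Δx = 2·4 + ½·10·4² = 88 cm; v ends 42 cm/s.
4–6 s: v starts 42 cm/s; Δx = 42·2 + ½·-1·2² = 82 cm; v ends 40 cm/s.
x(6) = -1 + Σ Δx = 169 cm.

169 cm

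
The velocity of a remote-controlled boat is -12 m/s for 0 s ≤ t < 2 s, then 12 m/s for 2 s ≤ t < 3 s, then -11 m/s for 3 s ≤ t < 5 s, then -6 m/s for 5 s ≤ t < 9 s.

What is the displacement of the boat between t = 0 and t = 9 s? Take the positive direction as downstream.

Net displacement equals the area under the velocity-time graph (areas below the axis count negative).
0–2 s: -12 × 2 = -24 m
2–3 s: 12 × 1 = 12 m
3–5 s: -11 × 2 = -22 m
5–9 s: -6 × 4 = -24 m
Net displacement = -58 m

-58 m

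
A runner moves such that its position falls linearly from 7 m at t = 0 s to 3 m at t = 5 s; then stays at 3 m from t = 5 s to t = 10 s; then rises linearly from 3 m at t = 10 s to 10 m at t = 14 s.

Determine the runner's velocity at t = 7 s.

0 m/s

Velocity is the slope of the x-t graph on 5–10 s: (3 − 3)/(10 − 5) = 0 m/s.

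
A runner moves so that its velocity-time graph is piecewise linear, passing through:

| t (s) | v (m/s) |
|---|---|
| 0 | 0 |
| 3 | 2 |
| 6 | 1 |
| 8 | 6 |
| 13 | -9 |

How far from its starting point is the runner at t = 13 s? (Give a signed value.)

7 m

Net displacement equals the area under the velocity-time graph (areas below the axis count negative).
0–3 s: ½(0 + 2)(3) = 3 m
3–6 s: ½(2 + 1)(3) = 4.5 m
6–8 s: ½(1 + 6)(2) = 7 m
8–13 s: ½(6 + -9)(5) = -7.5 m
Net displacement = 7 m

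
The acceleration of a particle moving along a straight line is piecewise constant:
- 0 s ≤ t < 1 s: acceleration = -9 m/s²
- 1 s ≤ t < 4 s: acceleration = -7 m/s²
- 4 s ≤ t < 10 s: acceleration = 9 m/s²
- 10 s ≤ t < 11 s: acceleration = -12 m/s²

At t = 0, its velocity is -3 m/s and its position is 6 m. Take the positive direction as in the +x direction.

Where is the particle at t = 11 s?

On each constant-a segment, Δv = aΔt and Δx = v₀Δt + ½aΔt²; chain segment to segment.
0–1 s: v starts -3 m/s; Δx = -3·1 + ½·-9·1² = -7.5 m; v ends -12 m/s.
1–4 s: v starts -12 m/s; Δx = -12·3 + ½·-7·3² = -67.5 m; v ends -33 m/s.
4–10 s: v starts -33 m/s; Δx = -33·6 + ½·9·6² = -36 m; v ends 21 m/s.
10–11 s: v starts 21 m/s; Δx = 21·1 + ½·-12·1² = 15 m; v ends 9 m/s.
x(11) = 6 + Σ Δx = -90 m.

-90 m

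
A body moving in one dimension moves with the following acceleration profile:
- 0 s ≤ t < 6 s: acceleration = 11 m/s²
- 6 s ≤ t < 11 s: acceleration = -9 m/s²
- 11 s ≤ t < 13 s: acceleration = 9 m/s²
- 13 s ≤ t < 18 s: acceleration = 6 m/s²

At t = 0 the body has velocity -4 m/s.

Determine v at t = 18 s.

Δv equals the area under the a-t graph; then v = v₀ + Δv.
0–6 s: 11 × 6 = 66 m/s
6–11 s: -9 × 5 = -45 m/s
11–13 s: 9 × 2 = 18 m/s
13–18 s: 6 × 5 = 30 m/s
Δv = 69 m/s, so v(18) = -4 + (69) = 65 m/s.

65 m/s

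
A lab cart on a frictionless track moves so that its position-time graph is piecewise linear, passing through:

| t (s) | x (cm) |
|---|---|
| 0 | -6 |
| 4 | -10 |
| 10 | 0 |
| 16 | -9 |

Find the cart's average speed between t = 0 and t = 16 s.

1.4375 cm/s

Average speed = (total path length)/(elapsed time); on a piecewise-linear x-t graph the path length is Σ|Δx|.
0–4 s: |Δx| = |-10 − -6| = 4 cm
4–10 s: |Δx| = |0 − -10| = 10 cm
10–16 s: |Δx| = |-9 − 0| = 9 cm
Total path = 23 cm; average speed = 23/16 = 1.4375 cm/s.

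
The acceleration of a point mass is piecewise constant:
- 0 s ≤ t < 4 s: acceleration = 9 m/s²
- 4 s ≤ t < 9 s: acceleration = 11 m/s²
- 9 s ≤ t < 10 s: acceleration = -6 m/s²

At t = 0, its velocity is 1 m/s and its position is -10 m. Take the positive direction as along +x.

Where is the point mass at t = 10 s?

On each constant-a segment, Δv = aΔt and Δx = v₀Δt + ½aΔt²; chain segment to segment.
0–4 s: v starts 1 m/s; Δx = 1·4 + ½·9·4² = 76 m; v ends 37 m/s.
4–9 s: v starts 37 m/s; Δx = 37·5 + ½·11·5² = 322.5 m; v ends 92 m/s.
9–10 s: v starts 92 m/s; Δx = 92·1 + ½·-6·1² = 89 m; v ends 86 m/s.
x(10) = -10 + Σ Δx = 477.5 m.

477.5 m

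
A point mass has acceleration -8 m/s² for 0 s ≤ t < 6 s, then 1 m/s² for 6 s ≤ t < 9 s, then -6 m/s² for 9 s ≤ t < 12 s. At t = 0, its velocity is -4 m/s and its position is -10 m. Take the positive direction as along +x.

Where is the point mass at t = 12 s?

-503.5 m

On each constant-a segment, Δv = aΔt and Δx = v₀Δt + ½aΔt²; chain segment to segment.
0–6 s: v starts -4 m/s; Δx = -4·6 + ½·-8·6² = -168 m; v ends -52 m/s.
6–9 s: v starts -52 m/s; Δx = -52·3 + ½·1·3² = -151.5 m; v ends -49 m/s.
9–12 s: v starts -49 m/s; Δx = -49·3 + ½·-6·3² = -174 m; v ends -67 m/s.
x(12) = -10 + Σ Δx = -503.5 m.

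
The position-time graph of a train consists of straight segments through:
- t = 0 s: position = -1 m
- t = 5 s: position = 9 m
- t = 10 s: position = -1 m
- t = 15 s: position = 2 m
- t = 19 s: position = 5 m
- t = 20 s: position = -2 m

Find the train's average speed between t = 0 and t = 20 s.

1.65 m/s

Average speed = (total path length)/(elapsed time); on a piecewise-linear x-t graph the path length is Σ|Δx|.
0–5 s: |Δx| = |9 − -1| = 10 m
5–10 s: |Δx| = |-1 − 9| = 10 m
10–15 s: |Δx| = |2 − -1| = 3 m
15–19 s: |Δx| = |5 − 2| = 3 m
19–20 s: |Δx| = |-2 − 5| = 7 m
Total path = 33 m; average speed = 33/20 = 1.65 m/s.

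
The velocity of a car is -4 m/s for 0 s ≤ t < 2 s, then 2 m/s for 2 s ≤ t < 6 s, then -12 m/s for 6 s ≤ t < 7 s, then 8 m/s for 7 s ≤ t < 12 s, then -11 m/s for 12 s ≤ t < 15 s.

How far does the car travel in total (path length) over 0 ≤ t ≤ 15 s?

Total distance travelled is ∫|v| dt — sum the magnitudes of each area piece.
0–2 s: |-4| × 2 = 8 m
2–6 s: |2| × 4 = 8 m
6–7 s: |-12| × 1 = 12 m
7–12 s: |8| × 5 = 40 m
12–15 s: |-11| × 3 = 33 m
Total distance = 101 m

101 m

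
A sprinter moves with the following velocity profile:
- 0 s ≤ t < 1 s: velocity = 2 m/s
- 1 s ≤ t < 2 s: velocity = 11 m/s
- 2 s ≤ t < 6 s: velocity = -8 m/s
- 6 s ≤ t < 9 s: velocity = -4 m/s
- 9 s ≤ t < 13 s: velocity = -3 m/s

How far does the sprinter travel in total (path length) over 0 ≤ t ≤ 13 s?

69 m

Total distance travelled is ∫|v| dt — sum the magnitudes of each area piece.
0–1 s: |2| × 1 = 2 m
1–2 s: |11| × 1 = 11 m
2–6 s: |-8| × 4 = 32 m
6–9 s: |-4| × 3 = 12 m
9–13 s: |-3| × 4 = 12 m
Total distance = 69 m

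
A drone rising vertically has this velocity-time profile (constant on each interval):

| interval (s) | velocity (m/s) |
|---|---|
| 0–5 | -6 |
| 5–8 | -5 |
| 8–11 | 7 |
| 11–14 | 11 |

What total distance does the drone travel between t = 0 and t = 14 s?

Distance (not displacement) is the total path length: add the absolute areas under v-t.
0–5 s: |-6| × 5 = 30 m
5–8 s: |-5| × 3 = 15 m
8–11 s: |7| × 3 = 21 m
11–14 s: |11| × 3 = 33 m
Total distance = 99 m

99 m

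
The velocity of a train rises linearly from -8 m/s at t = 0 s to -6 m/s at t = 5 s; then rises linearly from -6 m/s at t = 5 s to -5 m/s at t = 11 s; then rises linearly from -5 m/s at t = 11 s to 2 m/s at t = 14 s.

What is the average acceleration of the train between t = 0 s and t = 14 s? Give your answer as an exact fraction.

Average acceleration = Δv/Δt = (2 − -8)/(14 − 0) = 5/7 m/s².

5/7 m/s²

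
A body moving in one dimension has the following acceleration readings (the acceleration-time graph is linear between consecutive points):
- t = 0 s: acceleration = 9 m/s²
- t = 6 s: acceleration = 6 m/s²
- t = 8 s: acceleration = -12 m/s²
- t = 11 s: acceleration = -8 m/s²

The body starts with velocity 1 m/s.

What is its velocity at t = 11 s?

10 m/s

Δv equals the area under the a-t graph; then v = v₀ + Δv.
0–6 s: ½(9 + 6)(6) = 45 m/s
6–8 s: ½(6 + -12)(2) = -6 m/s
8–11 s: ½(-12 + -8)(3) = -30 m/s
Δv = 9 m/s, so v(11) = 1 + (9) = 10 m/s.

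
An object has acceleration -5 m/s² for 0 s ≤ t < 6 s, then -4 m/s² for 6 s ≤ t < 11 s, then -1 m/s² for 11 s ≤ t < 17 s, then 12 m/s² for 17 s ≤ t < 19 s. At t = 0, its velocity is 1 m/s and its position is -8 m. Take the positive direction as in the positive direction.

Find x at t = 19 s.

On each constant-a segment, Δv = aΔt and Δx = v₀Δt + ½aΔt²; chain segment to segment.
0–6 s: v starts 1 m/s; Δx = 1·6 + ½·-5·6² = -84 m; v ends -29 m/s.
6–11 s: v starts -29 m/s; Δx = -29·5 + ½·-4·5² = -195 m; v ends -49 m/s.
11–17 s: v starts -49 m/s; Δx = -49·6 + ½·-1·6² = -312 m; v ends -55 m/s.
17–19 s: v starts -55 m/s; Δx = -55·2 + ½·12·2² = -86 m; v ends -31 m/s.
x(19) = -8 + Σ Δx = -685 m.

-685 m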